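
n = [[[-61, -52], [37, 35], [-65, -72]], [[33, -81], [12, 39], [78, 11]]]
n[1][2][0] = 78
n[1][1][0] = 12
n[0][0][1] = -52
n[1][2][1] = 11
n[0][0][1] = -52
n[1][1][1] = 39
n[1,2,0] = 78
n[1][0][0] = 33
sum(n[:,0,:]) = -161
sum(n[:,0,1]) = -133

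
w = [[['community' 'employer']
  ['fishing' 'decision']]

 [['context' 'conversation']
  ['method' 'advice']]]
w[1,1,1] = 'advice'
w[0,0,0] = 'community'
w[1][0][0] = 'context'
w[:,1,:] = [['fishing', 'decision'], ['method', 'advice']]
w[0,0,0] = 'community'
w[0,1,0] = 'fishing'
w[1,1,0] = 'method'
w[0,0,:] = ['community', 'employer']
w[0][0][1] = 'employer'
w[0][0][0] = 'community'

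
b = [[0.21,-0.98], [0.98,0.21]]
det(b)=1.004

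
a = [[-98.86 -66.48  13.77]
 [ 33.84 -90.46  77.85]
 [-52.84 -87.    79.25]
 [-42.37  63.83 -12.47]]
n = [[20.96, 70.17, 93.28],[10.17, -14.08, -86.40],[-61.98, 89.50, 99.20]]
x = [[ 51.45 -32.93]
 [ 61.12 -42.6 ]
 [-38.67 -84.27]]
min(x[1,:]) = -42.6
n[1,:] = [10.17, -14.08, -86.4]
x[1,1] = -42.6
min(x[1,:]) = -42.6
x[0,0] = 51.45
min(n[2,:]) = -61.98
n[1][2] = -86.4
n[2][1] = 89.5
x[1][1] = -42.6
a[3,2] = -12.47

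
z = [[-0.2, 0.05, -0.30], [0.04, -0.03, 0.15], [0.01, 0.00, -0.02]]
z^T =[[-0.2, 0.04, 0.01],[0.05, -0.03, 0.0],[-0.3, 0.15, -0.02]]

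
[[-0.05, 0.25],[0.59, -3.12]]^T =[[-0.05, 0.59], [0.25, -3.12]]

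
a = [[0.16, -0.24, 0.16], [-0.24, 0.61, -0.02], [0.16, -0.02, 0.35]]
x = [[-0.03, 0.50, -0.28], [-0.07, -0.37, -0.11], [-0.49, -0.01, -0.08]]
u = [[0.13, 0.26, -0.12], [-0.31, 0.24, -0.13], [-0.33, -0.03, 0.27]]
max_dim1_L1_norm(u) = 0.68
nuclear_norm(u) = 1.07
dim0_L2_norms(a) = [0.33, 0.66, 0.39]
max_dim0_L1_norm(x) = 0.88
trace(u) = 0.64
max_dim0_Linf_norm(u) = 0.33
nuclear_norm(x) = 1.38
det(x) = 0.07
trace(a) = 1.12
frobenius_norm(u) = 0.67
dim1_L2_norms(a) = [0.33, 0.66, 0.39]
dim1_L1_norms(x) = [0.81, 0.55, 0.58]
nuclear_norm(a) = 1.12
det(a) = -0.00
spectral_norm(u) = 0.50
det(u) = 0.03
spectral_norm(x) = 0.65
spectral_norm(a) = 0.73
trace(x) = -0.48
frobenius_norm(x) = 0.85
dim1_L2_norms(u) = [0.31, 0.41, 0.43]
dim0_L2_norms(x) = [0.5, 0.62, 0.31]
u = x + a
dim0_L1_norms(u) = [0.77, 0.53, 0.52]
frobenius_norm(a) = 0.83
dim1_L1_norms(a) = [0.56, 0.87, 0.53]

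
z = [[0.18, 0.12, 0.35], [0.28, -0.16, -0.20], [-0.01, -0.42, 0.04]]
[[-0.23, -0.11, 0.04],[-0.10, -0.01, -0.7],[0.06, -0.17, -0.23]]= z@ [[-0.66, -0.11, -1.61], [-0.15, 0.38, 0.65], [-0.28, -0.39, 0.71]]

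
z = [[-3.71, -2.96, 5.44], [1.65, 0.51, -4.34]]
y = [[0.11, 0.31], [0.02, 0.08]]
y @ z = [[0.1,  -0.17,  -0.75], [0.06,  -0.02,  -0.24]]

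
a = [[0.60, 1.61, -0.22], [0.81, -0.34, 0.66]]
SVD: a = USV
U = [[-0.99, 0.11], [0.11, 0.99]]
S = [1.74, 1.09]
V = [[-0.29, -0.94, 0.17], [0.8, -0.14, 0.58]]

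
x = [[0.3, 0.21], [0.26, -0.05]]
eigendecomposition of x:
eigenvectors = [[0.87, -0.41], [0.49, 0.91]]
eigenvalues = [0.42, -0.17]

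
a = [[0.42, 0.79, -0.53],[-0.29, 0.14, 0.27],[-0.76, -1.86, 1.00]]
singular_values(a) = [2.47, 0.42, 0.01]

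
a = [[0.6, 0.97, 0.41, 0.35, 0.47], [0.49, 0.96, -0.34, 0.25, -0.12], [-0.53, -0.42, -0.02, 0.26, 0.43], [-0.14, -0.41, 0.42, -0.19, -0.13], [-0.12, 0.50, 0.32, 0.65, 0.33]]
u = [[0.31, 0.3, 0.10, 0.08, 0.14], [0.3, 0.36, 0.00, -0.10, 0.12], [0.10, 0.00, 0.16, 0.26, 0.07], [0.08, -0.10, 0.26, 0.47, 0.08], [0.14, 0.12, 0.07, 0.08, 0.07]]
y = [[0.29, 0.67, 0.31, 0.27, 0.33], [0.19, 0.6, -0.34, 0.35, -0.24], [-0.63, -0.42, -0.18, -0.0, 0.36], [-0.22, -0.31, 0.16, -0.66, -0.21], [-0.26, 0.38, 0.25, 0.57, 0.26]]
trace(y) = 0.31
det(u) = -0.00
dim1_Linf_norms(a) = [0.97, 0.96, 0.53, 0.42, 0.65]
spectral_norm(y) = 1.46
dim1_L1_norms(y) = [1.87, 1.72, 1.59, 1.56, 1.72]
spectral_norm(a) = 1.87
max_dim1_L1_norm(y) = 1.87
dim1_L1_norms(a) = [2.8, 2.16, 1.66, 1.29, 1.92]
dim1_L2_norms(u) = [0.47, 0.49, 0.33, 0.56, 0.22]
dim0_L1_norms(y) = [1.59, 2.38, 1.24, 1.85, 1.4]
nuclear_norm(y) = 3.61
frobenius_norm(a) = 2.28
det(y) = 0.07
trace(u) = 1.37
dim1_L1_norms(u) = [0.93, 0.88, 0.59, 0.99, 0.48]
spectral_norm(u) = 0.73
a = y + u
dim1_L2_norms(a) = [1.35, 1.16, 0.84, 0.65, 0.95]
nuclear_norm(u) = 1.37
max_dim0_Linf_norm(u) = 0.47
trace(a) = 1.68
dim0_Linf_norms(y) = [0.63, 0.67, 0.34, 0.66, 0.36]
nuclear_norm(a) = 3.94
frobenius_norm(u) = 0.97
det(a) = 0.00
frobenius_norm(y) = 1.89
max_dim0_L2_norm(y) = 1.11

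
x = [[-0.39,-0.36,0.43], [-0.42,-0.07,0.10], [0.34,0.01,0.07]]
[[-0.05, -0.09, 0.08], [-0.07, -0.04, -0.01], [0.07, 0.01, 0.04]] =x @ [[0.18, 0.05, 0.08], [0.05, 0.09, -0.09], [0.08, -0.09, 0.19]]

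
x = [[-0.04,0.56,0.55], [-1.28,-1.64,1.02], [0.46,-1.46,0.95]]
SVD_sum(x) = [[0.05,0.14,-0.09], [-0.65,-1.82,1.10], [-0.45,-1.25,0.76]] + [[-0.12, 0.04, -0.01], [-0.63, 0.18, -0.07], [0.90, -0.26, 0.11]] + [[0.03, 0.38, 0.65], [-0.0, -0.00, -0.01], [0.0, 0.05, 0.08]]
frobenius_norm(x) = 3.04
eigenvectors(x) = [[0.13+0.42j, 0.13-0.42j, 0.49+0.00j], [-0.73+0.00j, -0.73-0.00j, 0.10+0.00j], [-0.38-0.36j, (-0.38+0.36j), 0.87+0.00j]]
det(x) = 2.39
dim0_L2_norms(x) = [1.36, 2.27, 1.5]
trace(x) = -0.73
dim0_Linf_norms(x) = [1.28, 1.64, 1.02]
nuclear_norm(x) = 4.62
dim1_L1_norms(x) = [1.15, 3.94, 2.87]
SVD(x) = [[0.06, 0.11, 0.99], [-0.82, 0.57, -0.01], [-0.57, -0.81, 0.13]] @ diag([2.7028441547209914, 1.1600972173624724, 0.7619763261141494]) @ [[0.29, 0.82, -0.50], [-0.96, 0.27, -0.11], [0.04, 0.51, 0.86]]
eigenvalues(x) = [(-0.89+1.22j), (-0.89-1.22j), (1.05+0j)]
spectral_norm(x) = 2.70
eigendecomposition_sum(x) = [[-0.19+0.48j,  (0.35+0.39j),  0.07-0.31j], [-0.67-0.55j,  -0.81+0.37j,  (0.47+0.27j)], [-0.08-0.61j,  (-0.6-0.2j),  0.11+0.37j]] + [[(-0.19-0.48j), 0.35-0.39j, 0.07+0.31j], [(-0.67+0.55j), -0.81-0.37j, 0.47-0.27j], [-0.08+0.61j, (-0.6+0.2j), 0.11-0.37j]] + [[(0.35+0j),-0.15+0.00j,(0.41-0j)], [(0.07+0j),(-0.03+0j),(0.08-0j)], [(0.62+0j),-0.27+0.00j,(0.73-0j)]]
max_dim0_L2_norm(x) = 2.27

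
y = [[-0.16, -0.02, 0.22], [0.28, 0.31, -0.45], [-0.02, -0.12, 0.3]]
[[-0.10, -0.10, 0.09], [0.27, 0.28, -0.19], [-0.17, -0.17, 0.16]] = y @ [[-0.08, -0.08, 0.21], [0.26, 0.27, -0.01], [-0.48, -0.48, 0.55]]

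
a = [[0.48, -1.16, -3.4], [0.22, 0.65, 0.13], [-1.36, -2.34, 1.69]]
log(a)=[[2.54+1.98j, (17.71-1.42j), 2.34+2.23j], [-0.91-0.05j, -6.96+3.09j, -1.43+0.09j], [(0.1+1j), (3.97+1.23j), 1.51+1.21j]]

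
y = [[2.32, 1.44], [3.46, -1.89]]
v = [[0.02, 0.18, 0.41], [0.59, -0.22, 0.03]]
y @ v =[[0.9, 0.10, 0.99], [-1.05, 1.04, 1.36]]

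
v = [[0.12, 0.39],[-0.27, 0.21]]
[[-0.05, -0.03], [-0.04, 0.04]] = v@[[0.04, -0.15], [-0.14, -0.02]]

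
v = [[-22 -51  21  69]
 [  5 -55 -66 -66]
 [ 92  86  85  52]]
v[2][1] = 86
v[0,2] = 21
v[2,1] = 86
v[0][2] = 21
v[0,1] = -51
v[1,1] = -55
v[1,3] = -66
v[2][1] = 86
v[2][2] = 85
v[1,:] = [5, -55, -66, -66]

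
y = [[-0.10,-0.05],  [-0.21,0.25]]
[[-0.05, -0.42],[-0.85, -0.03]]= y @ [[1.54, 3.03], [-2.11, 2.42]]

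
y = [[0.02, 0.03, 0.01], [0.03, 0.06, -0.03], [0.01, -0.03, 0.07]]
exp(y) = [[1.02, 0.03, 0.01],[0.03, 1.06, -0.03],[0.01, -0.03, 1.07]]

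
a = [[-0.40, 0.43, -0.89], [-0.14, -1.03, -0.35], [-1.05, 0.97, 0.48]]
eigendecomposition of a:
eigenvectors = [[-0.54+0.00j, (-0.68+0j), (-0.68-0j)], [-0.10+0.00j, -0.07-0.51j, -0.07+0.51j], [(0.83+0j), -0.49+0.16j, (-0.49-0.16j)]]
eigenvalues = [(1.04+0j), (-1+0.53j), (-1-0.53j)]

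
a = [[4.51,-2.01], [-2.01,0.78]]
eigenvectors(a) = [[0.92, 0.4], [-0.40, 0.92]]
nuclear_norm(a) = 5.48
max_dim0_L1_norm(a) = 6.52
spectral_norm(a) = 5.39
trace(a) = 5.29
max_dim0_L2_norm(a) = 4.94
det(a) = -0.52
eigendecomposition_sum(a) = [[4.53, -1.97], [-1.97, 0.86]] + [[-0.02, -0.04], [-0.04, -0.08]]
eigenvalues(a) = [5.39, -0.1]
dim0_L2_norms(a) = [4.94, 2.16]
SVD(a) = [[-0.92,0.40], [0.4,0.92]] @ diag([5.3869564183261565, 0.09695641832615533]) @ [[-0.92, 0.4], [-0.4, -0.92]]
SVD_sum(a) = [[4.53, -1.97], [-1.97, 0.86]] + [[-0.02, -0.04], [-0.04, -0.08]]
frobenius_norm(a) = 5.39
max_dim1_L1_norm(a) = 6.52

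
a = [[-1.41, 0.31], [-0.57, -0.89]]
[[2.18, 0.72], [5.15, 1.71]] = a @ [[-2.47, -0.82], [-4.21, -1.4]]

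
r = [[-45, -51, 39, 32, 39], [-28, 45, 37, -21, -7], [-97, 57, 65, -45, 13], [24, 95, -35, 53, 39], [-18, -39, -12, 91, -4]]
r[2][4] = 13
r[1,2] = 37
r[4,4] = -4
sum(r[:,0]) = -164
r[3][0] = 24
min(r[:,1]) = -51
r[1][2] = 37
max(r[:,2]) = 65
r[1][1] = 45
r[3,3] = 53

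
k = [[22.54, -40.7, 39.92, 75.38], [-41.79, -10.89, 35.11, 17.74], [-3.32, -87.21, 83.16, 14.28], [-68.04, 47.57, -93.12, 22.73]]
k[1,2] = 35.11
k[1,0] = -41.79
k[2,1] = -87.21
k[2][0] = -3.32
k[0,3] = 75.38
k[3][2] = -93.12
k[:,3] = [75.38, 17.74, 14.28, 22.73]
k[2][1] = -87.21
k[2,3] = 14.28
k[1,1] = -10.89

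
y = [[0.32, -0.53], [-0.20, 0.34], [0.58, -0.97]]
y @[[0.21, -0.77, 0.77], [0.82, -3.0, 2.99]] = [[-0.37, 1.34, -1.34], [0.24, -0.87, 0.86], [-0.67, 2.46, -2.45]]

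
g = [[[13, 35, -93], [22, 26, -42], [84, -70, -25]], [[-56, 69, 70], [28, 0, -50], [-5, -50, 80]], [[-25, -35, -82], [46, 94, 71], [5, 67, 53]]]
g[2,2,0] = 5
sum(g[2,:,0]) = 26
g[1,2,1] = -50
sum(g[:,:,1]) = 136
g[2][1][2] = 71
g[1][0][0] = -56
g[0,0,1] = 35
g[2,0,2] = -82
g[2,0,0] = -25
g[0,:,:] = [[13, 35, -93], [22, 26, -42], [84, -70, -25]]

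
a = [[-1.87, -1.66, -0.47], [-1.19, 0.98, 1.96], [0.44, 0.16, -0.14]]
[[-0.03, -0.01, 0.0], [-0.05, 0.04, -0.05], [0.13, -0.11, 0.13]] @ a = [[0.07, 0.04, -0.01],[0.02, 0.11, 0.11],[-0.06, -0.30, -0.29]]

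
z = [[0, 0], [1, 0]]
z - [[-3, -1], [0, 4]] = [[3, 1], [1, -4]]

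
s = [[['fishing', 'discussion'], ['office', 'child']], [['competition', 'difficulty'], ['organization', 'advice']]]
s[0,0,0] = 'fishing'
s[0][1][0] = 'office'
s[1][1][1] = 'advice'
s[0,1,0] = 'office'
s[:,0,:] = [['fishing', 'discussion'], ['competition', 'difficulty']]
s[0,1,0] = 'office'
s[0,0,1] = 'discussion'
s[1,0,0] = 'competition'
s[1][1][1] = 'advice'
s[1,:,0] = ['competition', 'organization']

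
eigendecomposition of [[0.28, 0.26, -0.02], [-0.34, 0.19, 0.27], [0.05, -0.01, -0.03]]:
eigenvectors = [[(0.13+0.65j), (0.13-0.65j), 0.43+0.00j], [-0.74+0.00j, (-0.74-0j), (-0.4+0j)], [(0.09+0.03j), (0.09-0.03j), (0.81+0j)]]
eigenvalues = [(0.22+0.29j), (0.22-0.29j), 0j]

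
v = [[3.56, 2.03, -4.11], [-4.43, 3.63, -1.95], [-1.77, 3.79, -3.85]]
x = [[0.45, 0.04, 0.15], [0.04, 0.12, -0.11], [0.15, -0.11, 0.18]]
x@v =[[1.16, 1.63, -2.51], [-0.19, 0.1, 0.03], [0.70, 0.59, -1.10]]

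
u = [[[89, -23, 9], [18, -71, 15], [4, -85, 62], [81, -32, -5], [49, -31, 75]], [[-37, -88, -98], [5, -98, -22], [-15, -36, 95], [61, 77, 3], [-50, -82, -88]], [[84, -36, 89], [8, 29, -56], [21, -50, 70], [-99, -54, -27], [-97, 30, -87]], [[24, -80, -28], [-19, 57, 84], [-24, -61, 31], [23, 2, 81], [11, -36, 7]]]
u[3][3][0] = 23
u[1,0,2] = -98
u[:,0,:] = [[89, -23, 9], [-37, -88, -98], [84, -36, 89], [24, -80, -28]]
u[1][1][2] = -22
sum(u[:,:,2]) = 210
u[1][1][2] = -22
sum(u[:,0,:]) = -95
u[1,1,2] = -22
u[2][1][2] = -56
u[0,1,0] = 18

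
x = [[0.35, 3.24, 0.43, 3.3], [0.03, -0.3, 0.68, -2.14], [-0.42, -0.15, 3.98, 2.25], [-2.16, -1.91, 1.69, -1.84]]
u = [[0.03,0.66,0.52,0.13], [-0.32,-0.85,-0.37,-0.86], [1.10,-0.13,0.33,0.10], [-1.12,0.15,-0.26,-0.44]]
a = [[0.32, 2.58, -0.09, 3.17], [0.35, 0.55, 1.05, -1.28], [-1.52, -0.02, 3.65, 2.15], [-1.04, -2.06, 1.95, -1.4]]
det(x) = 53.49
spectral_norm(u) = 1.84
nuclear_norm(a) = 11.48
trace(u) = -0.93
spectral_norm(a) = 5.07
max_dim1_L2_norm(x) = 4.66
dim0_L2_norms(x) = [2.23, 3.78, 4.4, 4.89]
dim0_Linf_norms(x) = [2.16, 3.24, 3.98, 3.3]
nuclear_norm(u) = 3.68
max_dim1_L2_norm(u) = 1.3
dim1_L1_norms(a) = [6.16, 3.23, 7.34, 6.45]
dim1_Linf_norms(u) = [0.66, 0.86, 1.1, 1.12]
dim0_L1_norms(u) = [2.57, 1.79, 1.48, 1.53]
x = a + u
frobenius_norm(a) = 7.16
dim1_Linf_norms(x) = [3.3, 2.14, 3.98, 2.16]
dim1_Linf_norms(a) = [3.17, 1.28, 3.65, 2.06]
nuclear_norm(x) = 13.50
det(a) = 0.00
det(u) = -0.07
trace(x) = 2.19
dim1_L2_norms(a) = [4.1, 1.78, 4.5, 3.33]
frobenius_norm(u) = 2.30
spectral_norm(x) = 6.00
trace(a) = 3.12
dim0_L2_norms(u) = [1.6, 1.09, 0.76, 0.98]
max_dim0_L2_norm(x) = 4.89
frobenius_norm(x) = 7.90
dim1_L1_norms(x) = [7.32, 3.15, 6.8, 7.6]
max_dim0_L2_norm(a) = 4.27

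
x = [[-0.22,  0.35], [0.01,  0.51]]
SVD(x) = [[0.61,0.79], [0.79,-0.61]] @ diag([0.630409544617536, 0.18353148518744936]) @ [[-0.20, 0.98], [-0.98, -0.2]]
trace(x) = 0.29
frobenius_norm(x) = 0.66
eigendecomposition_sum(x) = [[-0.22, 0.11], [0.00, -0.00]] + [[0.00, 0.24],[0.01, 0.51]]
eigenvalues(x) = [-0.22, 0.51]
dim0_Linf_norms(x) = [0.22, 0.51]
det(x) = -0.12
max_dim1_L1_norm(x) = 0.57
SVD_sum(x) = [[-0.08, 0.38], [-0.1, 0.49]] + [[-0.14,-0.03], [0.11,0.02]]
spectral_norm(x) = 0.63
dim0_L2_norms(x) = [0.22, 0.62]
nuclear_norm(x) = 0.81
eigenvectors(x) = [[-1.00,-0.43], [0.01,-0.90]]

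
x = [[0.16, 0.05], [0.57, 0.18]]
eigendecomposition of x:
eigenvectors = [[-0.30,  -0.27], [0.95,  -0.96]]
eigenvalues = [0.0, 0.34]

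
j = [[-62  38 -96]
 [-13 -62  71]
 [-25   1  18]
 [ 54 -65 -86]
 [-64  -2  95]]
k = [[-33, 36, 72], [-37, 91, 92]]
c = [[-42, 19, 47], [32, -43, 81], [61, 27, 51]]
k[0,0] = -33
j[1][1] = -62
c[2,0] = 61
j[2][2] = 18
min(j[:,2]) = -96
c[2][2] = 51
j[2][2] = 18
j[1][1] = -62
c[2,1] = 27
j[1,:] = [-13, -62, 71]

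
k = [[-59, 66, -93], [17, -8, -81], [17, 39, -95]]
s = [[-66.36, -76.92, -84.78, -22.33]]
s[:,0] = [-66.36]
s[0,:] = [-66.36, -76.92, -84.78, -22.33]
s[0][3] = -22.33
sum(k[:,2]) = -269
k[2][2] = -95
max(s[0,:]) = -22.33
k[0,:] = [-59, 66, -93]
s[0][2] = -84.78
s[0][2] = -84.78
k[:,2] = [-93, -81, -95]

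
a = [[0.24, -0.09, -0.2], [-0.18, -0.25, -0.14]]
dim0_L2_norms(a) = [0.3, 0.27, 0.24]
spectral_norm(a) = 0.34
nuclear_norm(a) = 0.66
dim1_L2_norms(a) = [0.33, 0.34]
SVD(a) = [[0.49,0.87], [0.87,-0.49]] @ diag([0.3444176199542411, 0.31871068865831276]) @ [[-0.11, -0.76, -0.64], [0.93, 0.14, -0.33]]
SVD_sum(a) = [[-0.02, -0.13, -0.11],[-0.03, -0.23, -0.19]] + [[0.26, 0.04, -0.09], [-0.15, -0.02, 0.05]]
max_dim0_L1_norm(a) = 0.42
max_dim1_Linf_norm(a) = 0.25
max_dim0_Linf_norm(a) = 0.25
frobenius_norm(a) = 0.47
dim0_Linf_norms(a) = [0.24, 0.25, 0.2]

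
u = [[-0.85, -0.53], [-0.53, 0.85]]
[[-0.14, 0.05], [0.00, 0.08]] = u@ [[0.12, -0.08], [0.08, 0.04]]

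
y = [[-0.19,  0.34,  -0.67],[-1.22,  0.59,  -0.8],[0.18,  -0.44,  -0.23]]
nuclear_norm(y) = 2.62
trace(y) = 0.17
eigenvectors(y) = [[-0.31+0.46j, -0.31-0.46j, 0.34+0.00j], [-0.76+0.00j, -0.76-0.00j, 0.72+0.00j], [0.30-0.15j, (0.3+0.15j), (0.6+0j)]]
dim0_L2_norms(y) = [1.25, 0.81, 1.07]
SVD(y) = [[-0.38, 0.57, -0.72], [-0.92, -0.15, 0.37], [0.11, 0.81, 0.58]] @ diag([1.7079784842947858, 0.5580362267244987, 0.3569384636728988]) @ [[0.71,-0.42,0.57], [0.39,-0.44,-0.81], [-0.59,-0.79,0.15]]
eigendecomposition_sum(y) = [[-0.06+0.43j, (0.2-0.19j), (-0.21-0.02j)], [-0.53+0.26j, (0.36+0.09j), -0.14-0.25j], [(0.16-0.2j), -0.16+0.03j, 0.10+0.07j]] + [[-0.06-0.43j, (0.2+0.19j), -0.21+0.02j], [(-0.53-0.26j), 0.36-0.09j, (-0.14+0.25j)], [0.16+0.20j, -0.16-0.03j, (0.1-0.07j)]] + [[(-0.08+0j),(-0.07-0j),(-0.25-0j)], [(-0.16+0j),-0.14-0.00j,(-0.52-0j)], [-0.14+0.00j,(-0.12-0j),(-0.44-0j)]]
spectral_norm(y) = 1.71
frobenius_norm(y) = 1.83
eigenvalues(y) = [(0.41+0.59j), (0.41-0.59j), (-0.65+0j)]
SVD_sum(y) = [[-0.47, 0.28, -0.37], [-1.11, 0.66, -0.89], [0.13, -0.08, 0.1]] + [[0.12, -0.14, -0.26], [-0.03, 0.04, 0.07], [0.17, -0.2, -0.36]] + [[0.15, 0.2, -0.04],[-0.08, -0.11, 0.02],[-0.12, -0.16, 0.03]]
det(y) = -0.34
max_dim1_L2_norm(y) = 1.57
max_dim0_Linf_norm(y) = 1.22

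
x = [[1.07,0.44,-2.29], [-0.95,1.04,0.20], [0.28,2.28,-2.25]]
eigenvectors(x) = [[0.59, -0.72, 0.65], [-0.72, -0.34, 0.19], [-0.36, -0.60, 0.74]]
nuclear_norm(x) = 6.05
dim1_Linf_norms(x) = [2.29, 1.04, 2.28]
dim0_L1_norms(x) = [2.3, 3.76, 4.74]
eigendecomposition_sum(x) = [[0.72, -0.76, -0.43], [-0.88, 0.94, 0.53], [-0.43, 0.46, 0.26]] + [[-0.99, -1.42, 1.23], [-0.47, -0.66, 0.58], [-0.83, -1.18, 1.03]] + [[1.35,2.62,-3.09], [0.39,0.77,-0.91], [1.54,3.00,-3.54]]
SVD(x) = [[-0.59, 0.57, -0.57], [-0.05, -0.73, -0.68], [-0.80, -0.37, 0.46]] @ diag([3.901699809381271, 1.9156775196845641, 0.23003964451667622]) @ [[-0.21, -0.55, 0.81], [0.63, -0.71, -0.32], [0.75, 0.44, 0.49]]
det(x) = 1.72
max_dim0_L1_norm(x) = 4.74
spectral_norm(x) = 3.90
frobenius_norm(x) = 4.35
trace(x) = -0.14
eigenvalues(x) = [1.91, -0.63, -1.42]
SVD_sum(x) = [[0.48,1.28,-1.87], [0.04,0.12,-0.17], [0.65,1.73,-2.53]] + [[0.69, -0.78, -0.35], [-0.88, 0.99, 0.45], [-0.45, 0.51, 0.23]] + [[-0.1, -0.06, -0.06], [-0.12, -0.07, -0.08], [0.08, 0.05, 0.05]]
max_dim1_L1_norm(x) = 4.81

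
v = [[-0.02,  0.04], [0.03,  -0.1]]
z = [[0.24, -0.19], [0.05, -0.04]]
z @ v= [[-0.01, 0.03],[-0.00, 0.01]]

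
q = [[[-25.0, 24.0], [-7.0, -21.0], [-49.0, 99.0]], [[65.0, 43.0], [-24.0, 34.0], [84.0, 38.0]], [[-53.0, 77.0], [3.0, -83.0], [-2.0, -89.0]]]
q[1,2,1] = 38.0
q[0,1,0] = -7.0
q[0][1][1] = -21.0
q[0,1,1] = -21.0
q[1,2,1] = 38.0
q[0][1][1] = -21.0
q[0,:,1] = [24.0, -21.0, 99.0]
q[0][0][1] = 24.0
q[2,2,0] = -2.0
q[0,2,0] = -49.0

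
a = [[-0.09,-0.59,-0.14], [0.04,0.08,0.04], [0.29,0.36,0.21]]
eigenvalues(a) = [(0.11+0.18j), (0.11-0.18j), (-0.02+0j)]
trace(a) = 0.20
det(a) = -0.00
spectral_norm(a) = 0.77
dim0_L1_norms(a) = [0.42, 1.03, 0.39]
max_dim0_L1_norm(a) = 1.03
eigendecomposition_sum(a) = [[(-0.04+0.13j), (-0.28-0.04j), (-0.07+0.07j)], [0.02-0.02j, 0.04+0.04j, 0.02-0.00j], [0.14-0.05j, 0.15+0.27j, (0.11+0.02j)]] + [[(-0.04-0.13j), -0.28+0.04j, -0.07-0.07j], [(0.02+0.02j), 0.04-0.04j, (0.02+0j)], [0.14+0.05j, (0.15-0.27j), (0.11-0.02j)]] + [[(-0-0j), -0.03-0.00j, -0j], [-0.00-0.00j, (-0.01-0j), -0j], [(0.01+0j), 0.06+0.00j, -0.01+0.00j]]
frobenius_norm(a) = 0.80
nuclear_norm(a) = 0.99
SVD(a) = [[-0.77, -0.63, -0.06], [0.13, -0.06, -0.99], [0.62, -0.77, 0.13]] @ diag([0.774932798498785, 0.20651747893525899, 0.005448734262769449]) @ [[0.33, 0.89, 0.31], [-0.82, 0.43, -0.37], [0.47, 0.14, -0.87]]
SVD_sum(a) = [[-0.20, -0.53, -0.19], [0.03, 0.09, 0.03], [0.16, 0.43, 0.15]] + [[0.11, -0.06, 0.05], [0.01, -0.01, 0.00], [0.13, -0.07, 0.06]] + [[-0.0, -0.00, 0.0], [-0.00, -0.0, 0.0], [0.0, 0.0, -0.0]]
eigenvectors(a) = [[(-0.41+0.52j), (-0.41-0.52j), (-0.5+0j)], [(0.12-0.05j), 0.12+0.05j, -0.14+0.00j], [0.74+0.00j, (0.74-0j), (0.85+0j)]]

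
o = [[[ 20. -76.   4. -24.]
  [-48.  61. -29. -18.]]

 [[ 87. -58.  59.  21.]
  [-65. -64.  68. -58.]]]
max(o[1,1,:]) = 68.0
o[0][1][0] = -48.0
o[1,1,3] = -58.0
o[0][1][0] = -48.0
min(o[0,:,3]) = -24.0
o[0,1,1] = 61.0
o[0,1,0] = -48.0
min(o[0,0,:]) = -76.0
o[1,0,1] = -58.0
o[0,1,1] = 61.0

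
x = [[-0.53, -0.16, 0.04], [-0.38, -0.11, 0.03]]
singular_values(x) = [0.68, 0.0]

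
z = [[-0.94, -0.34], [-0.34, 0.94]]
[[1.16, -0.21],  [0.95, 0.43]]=z @ [[-1.42, 0.05], [0.5, 0.48]]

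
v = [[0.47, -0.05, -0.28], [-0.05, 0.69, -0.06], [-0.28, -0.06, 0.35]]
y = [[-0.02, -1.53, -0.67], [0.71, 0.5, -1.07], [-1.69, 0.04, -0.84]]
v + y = [[0.45, -1.58, -0.95], [0.66, 1.19, -1.13], [-1.97, -0.02, -0.49]]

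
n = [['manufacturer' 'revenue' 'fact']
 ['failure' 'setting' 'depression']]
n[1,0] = 'failure'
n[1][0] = 'failure'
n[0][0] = 'manufacturer'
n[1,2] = 'depression'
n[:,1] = ['revenue', 'setting']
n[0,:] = ['manufacturer', 'revenue', 'fact']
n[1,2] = 'depression'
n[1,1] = 'setting'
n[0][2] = 'fact'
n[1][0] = 'failure'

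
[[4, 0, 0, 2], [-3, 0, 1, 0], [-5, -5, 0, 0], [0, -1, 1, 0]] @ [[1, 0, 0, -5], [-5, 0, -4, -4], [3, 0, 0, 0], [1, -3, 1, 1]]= [[6, -6, 2, -18], [0, 0, 0, 15], [20, 0, 20, 45], [8, 0, 4, 4]]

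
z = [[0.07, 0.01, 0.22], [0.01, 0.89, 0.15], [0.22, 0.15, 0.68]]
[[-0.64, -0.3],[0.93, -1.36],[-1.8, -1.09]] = z@[[-1.18, -1.53], [1.50, -1.37], [-2.60, -0.81]]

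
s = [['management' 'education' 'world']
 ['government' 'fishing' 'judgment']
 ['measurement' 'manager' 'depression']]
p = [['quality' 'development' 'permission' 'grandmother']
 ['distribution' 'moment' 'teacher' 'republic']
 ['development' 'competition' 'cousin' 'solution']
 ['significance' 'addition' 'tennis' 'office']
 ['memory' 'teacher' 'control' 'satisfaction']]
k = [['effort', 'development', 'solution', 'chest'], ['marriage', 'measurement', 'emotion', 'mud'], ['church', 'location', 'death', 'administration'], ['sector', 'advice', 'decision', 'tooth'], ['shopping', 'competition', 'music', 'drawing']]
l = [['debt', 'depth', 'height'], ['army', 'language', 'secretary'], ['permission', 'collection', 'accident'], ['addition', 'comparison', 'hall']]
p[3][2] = 'tennis'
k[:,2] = ['solution', 'emotion', 'death', 'decision', 'music']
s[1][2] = 'judgment'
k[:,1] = ['development', 'measurement', 'location', 'advice', 'competition']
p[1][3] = 'republic'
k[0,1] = 'development'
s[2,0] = 'measurement'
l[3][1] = 'comparison'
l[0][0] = 'debt'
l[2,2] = 'accident'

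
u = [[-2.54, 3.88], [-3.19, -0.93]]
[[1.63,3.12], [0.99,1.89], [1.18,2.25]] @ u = [[-14.09, 3.42],[-8.54, 2.08],[-10.17, 2.49]]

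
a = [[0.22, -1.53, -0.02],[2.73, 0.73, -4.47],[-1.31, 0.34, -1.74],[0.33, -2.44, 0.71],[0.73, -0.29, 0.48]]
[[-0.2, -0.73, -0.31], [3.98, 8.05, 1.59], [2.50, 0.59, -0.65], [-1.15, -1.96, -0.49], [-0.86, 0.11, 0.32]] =a@ [[-0.40,1.09,0.54], [0.09,0.65,0.28], [-1.12,-1.03,0.02]]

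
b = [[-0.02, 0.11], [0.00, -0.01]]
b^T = [[-0.02, 0.0], [0.11, -0.01]]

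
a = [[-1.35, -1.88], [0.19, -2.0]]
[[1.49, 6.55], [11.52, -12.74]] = a @ [[6.11, -12.12], [-5.18, 5.22]]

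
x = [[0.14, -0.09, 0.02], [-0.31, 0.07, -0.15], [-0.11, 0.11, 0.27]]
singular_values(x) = [0.39, 0.31, 0.04]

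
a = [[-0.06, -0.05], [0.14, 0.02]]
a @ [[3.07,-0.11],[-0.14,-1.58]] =[[-0.18,0.09],[0.43,-0.05]]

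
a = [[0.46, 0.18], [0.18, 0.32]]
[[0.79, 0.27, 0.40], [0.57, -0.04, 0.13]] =a@[[1.31, 0.80, 0.90], [1.03, -0.57, -0.09]]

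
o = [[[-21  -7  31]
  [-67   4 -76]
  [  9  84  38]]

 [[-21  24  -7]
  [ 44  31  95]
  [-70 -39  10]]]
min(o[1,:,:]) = -70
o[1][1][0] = 44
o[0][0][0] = -21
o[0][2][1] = 84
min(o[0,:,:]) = -76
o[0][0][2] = 31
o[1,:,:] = [[-21, 24, -7], [44, 31, 95], [-70, -39, 10]]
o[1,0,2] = -7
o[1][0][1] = 24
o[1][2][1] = -39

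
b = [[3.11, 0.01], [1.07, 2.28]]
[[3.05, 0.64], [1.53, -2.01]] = b @ [[0.98, 0.21], [0.21, -0.98]]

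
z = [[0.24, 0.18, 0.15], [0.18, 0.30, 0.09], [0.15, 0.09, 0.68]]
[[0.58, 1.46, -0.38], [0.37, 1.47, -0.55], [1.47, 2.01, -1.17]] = z @ [[1.32, 2.94, 0.80], [-0.11, 2.55, -1.82], [1.89, 1.97, -1.65]]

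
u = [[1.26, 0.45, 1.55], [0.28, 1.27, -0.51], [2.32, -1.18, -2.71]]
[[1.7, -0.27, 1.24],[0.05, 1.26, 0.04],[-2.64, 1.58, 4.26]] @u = [[4.94,-1.04,-0.59], [0.51,1.58,-0.67], [7.00,-4.21,-16.44]]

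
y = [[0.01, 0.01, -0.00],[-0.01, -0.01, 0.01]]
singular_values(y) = [0.02, 0.01]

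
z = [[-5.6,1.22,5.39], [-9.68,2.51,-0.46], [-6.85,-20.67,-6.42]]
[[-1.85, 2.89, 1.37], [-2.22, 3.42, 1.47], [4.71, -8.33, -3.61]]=z@[[0.17, -0.25, -0.11], [-0.25, 0.43, 0.18], [-0.11, 0.18, 0.1]]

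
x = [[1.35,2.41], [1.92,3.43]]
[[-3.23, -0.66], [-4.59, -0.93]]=x @ [[-1.05, -0.45],[-0.75, -0.02]]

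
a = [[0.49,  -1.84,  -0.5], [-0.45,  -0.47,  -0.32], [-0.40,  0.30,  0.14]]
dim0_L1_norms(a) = [1.34, 2.61, 0.96]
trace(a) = 0.16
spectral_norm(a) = 2.05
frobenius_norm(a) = 2.16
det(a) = -0.18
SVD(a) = [[-0.96,  0.10,  0.27], [-0.21,  -0.88,  -0.42], [0.20,  -0.46,  0.87]] @ diag([2.0544238816071574, 0.6585471419283969, 0.12945337593172768]) @ [[-0.22, 0.93, 0.28], [0.95, 0.15, 0.26], [-0.2, -0.32, 0.92]]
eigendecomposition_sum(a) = [[-0.34, -0.85, -0.36], [-0.27, -0.69, -0.3], [-0.04, -0.11, -0.05]] + [[0.84, -1.02, -0.1],[-0.16, 0.19, 0.02],[-0.41, 0.49, 0.05]] + [[-0.01, 0.02, -0.04], [-0.02, 0.03, -0.04], [0.05, -0.08, 0.14]]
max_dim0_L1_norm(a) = 2.61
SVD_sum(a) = [[0.44, -1.84, -0.55], [0.09, -0.40, -0.12], [-0.09, 0.38, 0.11]] + [[0.06, 0.01, 0.02], [-0.56, -0.09, -0.15], [-0.29, -0.04, -0.08]] + [[-0.01, -0.01, 0.03],[0.01, 0.02, -0.05],[-0.02, -0.04, 0.10]]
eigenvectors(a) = [[-0.77, -0.89, -0.25], [-0.63, 0.17, -0.3], [-0.1, 0.43, 0.92]]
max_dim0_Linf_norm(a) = 1.84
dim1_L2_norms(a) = [1.97, 0.73, 0.52]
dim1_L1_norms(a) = [2.83, 1.24, 0.84]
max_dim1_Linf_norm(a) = 1.84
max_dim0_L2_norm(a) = 1.92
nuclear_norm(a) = 2.84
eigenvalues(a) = [-1.07, 1.08, 0.15]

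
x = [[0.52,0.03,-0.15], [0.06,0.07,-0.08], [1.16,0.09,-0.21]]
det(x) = 0.01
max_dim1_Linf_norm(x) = 1.16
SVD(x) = [[-0.41, -0.3, -0.86],[-0.06, -0.93, 0.36],[-0.91, 0.20, 0.37]] @ diag([1.3020478440798504, 0.09795365244028237, 0.039705084065160504]) @ [[-0.98, -0.08, 0.20],[0.20, -0.57, 0.79],[0.05, 0.82, 0.58]]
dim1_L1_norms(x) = [0.7, 0.21, 1.46]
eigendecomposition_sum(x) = [[0.25-0.04j,(0.02+0j),-0.07+0.06j], [(0.08+0.18j),0.00+0.01j,-0.06-0.04j], [0.57-0.44j,0.05-0.02j,-0.10+0.25j]] + [[0.25+0.04j, (0.02-0j), (-0.07-0.06j)], [(0.08-0.18j), 0.00-0.01j, (-0.06+0.04j)], [(0.57+0.44j), 0.05+0.02j, (-0.1-0.25j)]] + [[0.01-0.00j, (-0.01-0j), -0.00-0.00j], [-0.11+0.00j, 0.07+0.00j, (0.04+0j)], [(0.01-0j), (-0.01-0j), -0.00-0.00j]]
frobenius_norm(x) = 1.31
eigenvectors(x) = [[-0.29-0.15j,-0.29+0.15j,0.10+0.00j], [0.05-0.24j,0.05+0.24j,-0.99+0.00j], [-0.91+0.00j,-0.91-0.00j,(0.11+0j)]]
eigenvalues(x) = [(0.15+0.21j), (0.15-0.21j), (0.07+0j)]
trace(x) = 0.38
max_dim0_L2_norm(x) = 1.27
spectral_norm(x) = 1.30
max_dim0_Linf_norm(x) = 1.16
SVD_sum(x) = [[0.53, 0.04, -0.11],  [0.08, 0.01, -0.02],  [1.16, 0.09, -0.23]] + [[-0.01, 0.02, -0.02], [-0.02, 0.05, -0.07], [0.0, -0.01, 0.02]] + [[-0.0, -0.03, -0.02], [0.00, 0.01, 0.01], [0.0, 0.01, 0.01]]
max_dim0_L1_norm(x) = 1.74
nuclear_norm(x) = 1.44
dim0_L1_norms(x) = [1.74, 0.19, 0.44]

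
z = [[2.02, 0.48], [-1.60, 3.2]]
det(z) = 7.232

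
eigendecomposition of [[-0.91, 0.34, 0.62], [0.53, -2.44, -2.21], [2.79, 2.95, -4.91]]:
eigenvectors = [[(-0.88+0j), -0.10-0.14j, (-0.1+0.14j)], [(0.25+0j), 0.37+0.58j, 0.37-0.58j], [(-0.41+0j), (0.7+0j), 0.70-0.00j]]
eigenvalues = [(-0.72+0j), (-3.77+1.91j), (-3.77-1.91j)]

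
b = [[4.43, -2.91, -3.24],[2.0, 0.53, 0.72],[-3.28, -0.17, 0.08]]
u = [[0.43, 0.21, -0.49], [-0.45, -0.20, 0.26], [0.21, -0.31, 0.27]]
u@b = [[3.93,  -1.06,  -1.28], [-3.25,  1.16,  1.33], [-0.58,  -0.82,  -0.88]]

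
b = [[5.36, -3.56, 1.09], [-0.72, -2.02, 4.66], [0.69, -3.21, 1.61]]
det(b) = 51.21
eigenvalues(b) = [(5.51+0j), (-0.28+3.04j), (-0.28-3.04j)]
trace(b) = 4.95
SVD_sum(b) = [[3.37, -4.04, 2.8],[1.78, -2.13, 1.48],[1.88, -2.25, 1.56]] + [[1.81, 0.19, -1.91], [-2.75, -0.28, 2.91], [-0.63, -0.06, 0.67]] + [[0.18, 0.29, 0.2], [0.25, 0.4, 0.27], [-0.56, -0.9, -0.62]]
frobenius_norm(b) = 9.07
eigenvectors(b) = [[0.99+0.00j, -0.35-0.09j, (-0.35+0.09j)], [0.01+0.00j, (-0.73+0j), -0.73-0.00j], [(0.17+0j), -0.32-0.49j, (-0.32+0.49j)]]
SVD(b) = [[-0.79, 0.54, -0.28],[-0.42, -0.82, -0.39],[-0.44, -0.19, 0.88]] @ diag([7.513223046925872, 4.887154253904466, 1.394705254053851]) @ [[-0.57,  0.68,  -0.47],[0.69,  0.07,  -0.72],[-0.46,  -0.73,  -0.5]]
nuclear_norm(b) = 13.80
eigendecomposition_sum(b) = [[5.72-0.00j, -2.24+0.00j, (-1.08+0j)], [0.05-0.00j, (-0.02+0j), -0.01+0.00j], [0.97-0.00j, -0.38+0.00j, (-0.18+0j)]] + [[(-0.18-0.07j),  (-0.66+0.56j),  (1.08+0.4j)],[(-0.39-0.05j),  (-1+1.44j),  (2.33+0.22j)],[-0.14-0.28j,  -1.42-0.03j,  0.90+1.66j]] + [[(-0.18+0.07j), (-0.66-0.56j), (1.08-0.4j)], [-0.39+0.05j, (-1-1.44j), (2.33-0.22j)], [-0.14+0.28j, -1.42+0.03j, (0.9-1.66j)]]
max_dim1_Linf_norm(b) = 5.36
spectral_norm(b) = 7.51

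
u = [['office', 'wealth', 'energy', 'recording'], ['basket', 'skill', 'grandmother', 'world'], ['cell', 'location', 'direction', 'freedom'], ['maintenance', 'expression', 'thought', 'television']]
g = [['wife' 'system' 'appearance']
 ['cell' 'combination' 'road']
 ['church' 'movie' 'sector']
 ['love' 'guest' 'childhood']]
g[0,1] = 'system'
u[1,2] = 'grandmother'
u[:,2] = ['energy', 'grandmother', 'direction', 'thought']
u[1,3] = 'world'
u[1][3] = 'world'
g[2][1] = 'movie'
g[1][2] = 'road'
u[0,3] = 'recording'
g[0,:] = ['wife', 'system', 'appearance']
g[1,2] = 'road'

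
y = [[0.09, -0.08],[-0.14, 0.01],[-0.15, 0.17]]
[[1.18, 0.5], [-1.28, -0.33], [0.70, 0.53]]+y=[[1.27,0.42], [-1.42,-0.32], [0.55,0.70]]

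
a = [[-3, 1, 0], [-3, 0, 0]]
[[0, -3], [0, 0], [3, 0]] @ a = [[9, 0, 0], [0, 0, 0], [-9, 3, 0]]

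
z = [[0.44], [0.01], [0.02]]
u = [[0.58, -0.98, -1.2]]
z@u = [[0.26, -0.43, -0.53], [0.01, -0.01, -0.01], [0.01, -0.02, -0.02]]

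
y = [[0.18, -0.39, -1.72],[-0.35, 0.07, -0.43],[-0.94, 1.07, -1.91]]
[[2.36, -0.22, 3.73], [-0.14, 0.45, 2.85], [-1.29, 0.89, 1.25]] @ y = [[-3.0, 3.06, -11.09], [-2.86, 3.14, -5.40], [-1.72, 1.9, -0.55]]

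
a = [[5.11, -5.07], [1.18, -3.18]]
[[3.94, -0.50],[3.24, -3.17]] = a@ [[-0.38, 1.41],[-1.16, 1.52]]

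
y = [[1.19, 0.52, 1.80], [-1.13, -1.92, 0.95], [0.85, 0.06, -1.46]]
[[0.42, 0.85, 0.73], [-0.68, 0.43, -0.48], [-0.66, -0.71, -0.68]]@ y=[[0.16, -1.37, 0.50], [-1.70, -1.21, -0.11], [-0.56, 0.98, -0.87]]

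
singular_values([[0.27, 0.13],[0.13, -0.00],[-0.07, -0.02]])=[0.33, 0.05]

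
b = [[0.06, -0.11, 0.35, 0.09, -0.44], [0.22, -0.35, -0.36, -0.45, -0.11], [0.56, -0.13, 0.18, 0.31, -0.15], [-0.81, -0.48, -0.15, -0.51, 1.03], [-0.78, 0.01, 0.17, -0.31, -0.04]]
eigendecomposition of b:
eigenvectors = [[-0.01-0.33j, (-0.01+0.33j), (-0.36-0.19j), (-0.36+0.19j), 0.35+0.00j], [-0.54-0.16j, (-0.54+0.16j), (-0.32+0.21j), -0.32-0.21j, (0.4+0j)], [0.07+0.13j, 0.07-0.13j, -0.28-0.29j, (-0.28+0.29j), 0.52+0.00j], [-0.58+0.00j, (-0.58-0j), (0.7+0j), (0.7-0j), -0.63+0.00j], [(-0.13-0.45j), -0.13+0.45j, 0.13+0.13j, 0.13-0.13j, (0.22+0j)]]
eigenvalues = [(-0.73+0.24j), (-0.73-0.24j), (0.39+0.33j), (0.39-0.33j), (0.02+0j)]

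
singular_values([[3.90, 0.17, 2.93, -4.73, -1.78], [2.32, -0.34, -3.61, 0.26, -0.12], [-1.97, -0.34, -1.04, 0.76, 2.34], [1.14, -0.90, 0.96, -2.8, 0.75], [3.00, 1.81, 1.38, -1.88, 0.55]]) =[8.73, 4.36, 2.81, 2.35, 0.21]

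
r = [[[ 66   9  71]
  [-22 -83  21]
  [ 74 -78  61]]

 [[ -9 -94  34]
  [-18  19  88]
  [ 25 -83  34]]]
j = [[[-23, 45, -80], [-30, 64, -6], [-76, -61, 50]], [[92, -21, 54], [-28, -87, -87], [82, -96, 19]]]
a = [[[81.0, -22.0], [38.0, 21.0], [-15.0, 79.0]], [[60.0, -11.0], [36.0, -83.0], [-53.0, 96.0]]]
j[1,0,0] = 92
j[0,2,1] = -61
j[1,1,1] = -87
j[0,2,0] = -76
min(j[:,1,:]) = -87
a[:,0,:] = [[81.0, -22.0], [60.0, -11.0]]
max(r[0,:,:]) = 74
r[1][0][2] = 34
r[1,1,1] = 19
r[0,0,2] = 71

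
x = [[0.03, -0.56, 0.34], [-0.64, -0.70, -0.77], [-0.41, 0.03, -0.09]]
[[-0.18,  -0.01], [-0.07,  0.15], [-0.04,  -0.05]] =x @ [[0.17, 0.16], [0.19, -0.11], [-0.22, -0.23]]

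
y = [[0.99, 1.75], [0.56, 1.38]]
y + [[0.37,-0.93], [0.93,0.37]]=[[1.36, 0.82], [1.49, 1.75]]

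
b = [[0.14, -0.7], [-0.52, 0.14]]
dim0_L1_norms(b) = [0.66, 0.84]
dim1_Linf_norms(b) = [0.7, 0.52]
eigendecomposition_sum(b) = [[0.37, -0.43], [-0.32, 0.37]] + [[-0.23, -0.27], [-0.20, -0.23]]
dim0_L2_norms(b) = [0.54, 0.71]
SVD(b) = [[0.88, -0.48], [-0.48, -0.88]] @ diag([0.7764331697709325, 0.44356683022906757]) @ [[0.48,-0.88], [0.88,0.48]]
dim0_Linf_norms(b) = [0.52, 0.7]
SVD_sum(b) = [[0.33,-0.6], [-0.18,0.33]] + [[-0.19, -0.10], [-0.34, -0.19]]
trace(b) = 0.28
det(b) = -0.34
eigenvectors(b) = [[0.76, 0.76],[-0.65, 0.65]]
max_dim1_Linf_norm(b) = 0.7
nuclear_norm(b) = 1.22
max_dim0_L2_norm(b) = 0.71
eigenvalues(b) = [0.74, -0.46]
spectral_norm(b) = 0.78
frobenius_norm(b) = 0.89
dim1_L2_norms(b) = [0.71, 0.54]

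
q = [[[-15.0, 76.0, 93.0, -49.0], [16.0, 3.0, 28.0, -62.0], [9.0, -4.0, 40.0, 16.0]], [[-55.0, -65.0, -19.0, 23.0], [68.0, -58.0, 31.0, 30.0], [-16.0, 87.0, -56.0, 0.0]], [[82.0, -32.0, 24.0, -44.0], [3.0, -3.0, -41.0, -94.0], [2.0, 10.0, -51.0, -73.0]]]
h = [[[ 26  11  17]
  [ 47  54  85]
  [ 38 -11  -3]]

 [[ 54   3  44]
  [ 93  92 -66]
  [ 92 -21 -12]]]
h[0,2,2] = -3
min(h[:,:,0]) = 26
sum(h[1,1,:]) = 119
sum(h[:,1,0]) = 140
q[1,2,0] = -16.0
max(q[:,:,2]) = 93.0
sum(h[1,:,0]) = 239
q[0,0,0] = -15.0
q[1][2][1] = 87.0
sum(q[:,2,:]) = -36.0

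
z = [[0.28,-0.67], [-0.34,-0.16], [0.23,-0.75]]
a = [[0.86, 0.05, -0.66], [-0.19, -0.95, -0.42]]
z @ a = [[0.37, 0.65, 0.10], [-0.26, 0.13, 0.29], [0.34, 0.72, 0.16]]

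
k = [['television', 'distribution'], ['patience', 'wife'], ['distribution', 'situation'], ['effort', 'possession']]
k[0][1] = 'distribution'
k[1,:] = ['patience', 'wife']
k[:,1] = ['distribution', 'wife', 'situation', 'possession']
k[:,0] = ['television', 'patience', 'distribution', 'effort']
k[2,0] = 'distribution'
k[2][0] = 'distribution'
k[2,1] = 'situation'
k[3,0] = 'effort'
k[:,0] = ['television', 'patience', 'distribution', 'effort']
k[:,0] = ['television', 'patience', 'distribution', 'effort']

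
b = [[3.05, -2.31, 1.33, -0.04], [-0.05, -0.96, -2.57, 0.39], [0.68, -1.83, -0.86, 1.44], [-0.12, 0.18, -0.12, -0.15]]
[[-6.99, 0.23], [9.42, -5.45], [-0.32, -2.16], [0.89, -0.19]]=b @ [[-2.65, -1.43],[-2.33, -0.63],[-3.34, 2.35],[-3.93, -0.22]]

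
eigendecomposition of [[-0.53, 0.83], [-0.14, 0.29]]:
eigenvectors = [[-0.98, -0.79],[-0.21, -0.61]]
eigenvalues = [-0.35, 0.11]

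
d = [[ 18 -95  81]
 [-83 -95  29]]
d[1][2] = 29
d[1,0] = -83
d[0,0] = 18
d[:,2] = [81, 29]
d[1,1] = -95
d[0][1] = -95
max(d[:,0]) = 18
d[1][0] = -83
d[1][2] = 29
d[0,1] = -95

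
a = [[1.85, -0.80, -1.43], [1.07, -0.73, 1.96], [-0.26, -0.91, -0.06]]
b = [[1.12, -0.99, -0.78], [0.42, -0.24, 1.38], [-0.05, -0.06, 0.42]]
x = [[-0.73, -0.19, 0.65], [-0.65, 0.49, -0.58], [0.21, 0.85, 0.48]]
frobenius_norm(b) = 2.27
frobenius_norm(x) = 1.73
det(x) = -0.99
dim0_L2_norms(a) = [2.15, 1.41, 2.43]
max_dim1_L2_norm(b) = 1.69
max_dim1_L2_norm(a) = 2.47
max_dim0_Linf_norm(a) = 1.96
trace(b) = 1.30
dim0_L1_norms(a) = [3.18, 2.44, 3.45]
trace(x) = 0.24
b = a + x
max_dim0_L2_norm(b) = 1.64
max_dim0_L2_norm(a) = 2.43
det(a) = 5.40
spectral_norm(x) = 1.00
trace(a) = 1.06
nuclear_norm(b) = 3.29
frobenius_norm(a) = 3.54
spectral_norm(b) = 1.76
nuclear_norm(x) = 2.99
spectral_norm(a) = 2.49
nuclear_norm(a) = 5.76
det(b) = 0.25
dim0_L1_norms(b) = [1.59, 1.29, 2.58]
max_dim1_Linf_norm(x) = 0.85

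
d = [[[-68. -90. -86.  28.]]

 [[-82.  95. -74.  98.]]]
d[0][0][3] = 28.0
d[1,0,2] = -74.0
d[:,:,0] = [[-68.0], [-82.0]]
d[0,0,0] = -68.0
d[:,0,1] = [-90.0, 95.0]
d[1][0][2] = -74.0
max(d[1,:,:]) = 98.0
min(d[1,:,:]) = -82.0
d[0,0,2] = -86.0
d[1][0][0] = -82.0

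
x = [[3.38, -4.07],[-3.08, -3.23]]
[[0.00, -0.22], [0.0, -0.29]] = x @ [[-0.00, 0.02],  [-0.00, 0.07]]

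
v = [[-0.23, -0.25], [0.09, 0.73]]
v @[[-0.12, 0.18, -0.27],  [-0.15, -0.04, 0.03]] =[[0.07, -0.03, 0.05], [-0.12, -0.01, -0.00]]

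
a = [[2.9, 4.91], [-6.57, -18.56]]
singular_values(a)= [20.47, 1.05]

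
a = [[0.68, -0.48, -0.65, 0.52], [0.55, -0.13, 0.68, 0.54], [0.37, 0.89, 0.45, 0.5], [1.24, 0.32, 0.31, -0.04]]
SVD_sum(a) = [[0.29, 0.1, 0.13, 0.12], [0.69, 0.24, 0.30, 0.28], [0.73, 0.26, 0.32, 0.30], [0.99, 0.35, 0.44, 0.41]] + [[0.47, -0.71, -0.65, 0.17], [0.0, -0.0, -0.0, 0.0], [-0.26, 0.4, 0.37, -0.10], [0.06, -0.09, -0.08, 0.02]] + [[-0.05,-0.04,0.04,0.11], [-0.18,-0.16,0.16,0.41], [-0.05,-0.04,0.04,0.11], [0.17,0.16,-0.15,-0.39]] + [[-0.03, 0.17, -0.17, 0.12], [0.04, -0.21, 0.22, -0.15], [-0.05, 0.27, -0.28, 0.19], [0.02, -0.10, 0.11, -0.07]]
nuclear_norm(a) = 4.37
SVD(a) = [[-0.2, 0.86, 0.18, -0.42], [-0.48, 0.00, 0.70, 0.54], [-0.51, -0.49, 0.18, -0.68], [-0.69, 0.11, -0.67, 0.26]] @ diag([1.7579412454995735, 1.2494660566572853, 0.7196031639092368, 0.63949076390869]) @ [[-0.82, -0.29, -0.36, -0.34], [0.43, -0.65, -0.6, 0.16], [-0.36, -0.32, 0.32, 0.82], [0.12, -0.62, 0.64, -0.44]]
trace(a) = 0.96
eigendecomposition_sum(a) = [[0.42+0.36j, -0.20+0.19j, -0.27+0.23j, (0.13+0.25j)],[0.27-0.38j, (0.17+0.15j), 0.21+0.21j, (0.2-0.13j)],[(0.24-0.61j), (0.29+0.14j), 0.36+0.21j, 0.23-0.24j],[(0.46-0.16j), 0.06+0.23j, 0.05+0.30j, (0.24+0.01j)]] + [[0.42-0.36j, -0.20-0.19j, -0.27-0.23j, 0.13-0.25j], [0.27+0.38j, 0.17-0.15j, (0.21-0.21j), 0.20+0.13j], [(0.24+0.61j), 0.29-0.14j, 0.36-0.21j, (0.23+0.24j)], [(0.46+0.16j), 0.06-0.23j, (0.05-0.3j), 0.24-0.01j]] + [[(-0.13+0j), (-0.15-0j), -0.04-0.00j, 0.23+0.00j], [-0.17+0.00j, -0.20-0.00j, (-0.06-0j), 0.30+0.00j], [(0.05-0j), 0.06+0.00j, 0.02+0.00j, (-0.1-0j)], [(0.26-0j), 0.31+0.00j, 0.09+0.00j, -0.47-0.00j]] + [[(-0.04+0j), 0.06+0.00j, (-0.07+0j), 0.03-0.00j],  [0.17-0.00j, (-0.28-0j), 0.32-0.00j, -0.16+0.00j],  [-0.16+0.00j, 0.25+0.00j, -0.28+0.00j, (0.14-0j)],  [(0.06-0j), (-0.1-0j), 0.12-0.00j, (-0.06+0j)]]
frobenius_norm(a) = 2.36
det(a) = 1.01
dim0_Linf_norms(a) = [1.24, 0.89, 0.68, 0.54]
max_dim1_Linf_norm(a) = 1.24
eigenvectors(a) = [[-0.17+0.48j, -0.17-0.48j, 0.37+0.00j, 0.15+0.00j],[0.41+0.11j, 0.41-0.11j, (0.5+0j), -0.71+0.00j],[(0.6+0j), 0.60-0.00j, (-0.16+0j), (0.64+0j)],[0.29+0.34j, 0.29-0.34j, -0.77+0.00j, (-0.26+0j)]]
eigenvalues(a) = [(1.2+0.73j), (1.2-0.73j), (-0.78+0j), (-0.66+0j)]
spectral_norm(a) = 1.76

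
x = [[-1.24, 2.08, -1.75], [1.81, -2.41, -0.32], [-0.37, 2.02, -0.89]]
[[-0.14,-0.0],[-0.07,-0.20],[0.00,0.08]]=x @ [[0.06, 0.01], [0.06, 0.08], [0.11, 0.09]]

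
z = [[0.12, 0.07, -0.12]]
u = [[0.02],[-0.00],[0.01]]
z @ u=[[0.0]]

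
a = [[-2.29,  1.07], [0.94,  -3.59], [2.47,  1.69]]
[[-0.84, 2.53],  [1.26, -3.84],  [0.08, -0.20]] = a@[[0.23, -0.69], [-0.29, 0.89]]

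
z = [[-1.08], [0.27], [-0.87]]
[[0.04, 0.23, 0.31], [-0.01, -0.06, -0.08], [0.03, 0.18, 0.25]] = z@[[-0.04, -0.21, -0.29]]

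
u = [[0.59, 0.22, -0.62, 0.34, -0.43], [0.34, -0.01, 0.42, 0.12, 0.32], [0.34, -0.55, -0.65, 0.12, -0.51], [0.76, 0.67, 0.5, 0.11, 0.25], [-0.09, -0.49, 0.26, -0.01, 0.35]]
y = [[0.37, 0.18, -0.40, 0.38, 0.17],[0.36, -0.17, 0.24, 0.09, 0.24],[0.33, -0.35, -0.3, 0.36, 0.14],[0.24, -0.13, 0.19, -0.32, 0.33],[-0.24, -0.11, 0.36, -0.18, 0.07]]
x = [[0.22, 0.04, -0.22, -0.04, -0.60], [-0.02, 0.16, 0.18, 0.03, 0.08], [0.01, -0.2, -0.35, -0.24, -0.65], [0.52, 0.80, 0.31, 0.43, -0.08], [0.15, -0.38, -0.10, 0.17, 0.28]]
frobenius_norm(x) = 1.63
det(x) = -0.00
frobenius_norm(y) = 1.35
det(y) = -0.01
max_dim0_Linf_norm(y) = 0.4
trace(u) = 0.39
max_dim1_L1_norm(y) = 1.5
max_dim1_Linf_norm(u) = 0.76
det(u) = -0.01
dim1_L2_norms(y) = [0.71, 0.53, 0.69, 0.57, 0.49]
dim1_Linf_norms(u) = [0.62, 0.42, 0.65, 0.76, 0.49]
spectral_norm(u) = 1.48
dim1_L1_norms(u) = [2.2, 1.21, 2.17, 2.29, 1.2]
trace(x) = 0.74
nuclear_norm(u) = 3.70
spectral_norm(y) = 1.02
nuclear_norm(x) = 2.72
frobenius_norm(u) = 2.10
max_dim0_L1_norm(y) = 1.54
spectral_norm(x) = 1.19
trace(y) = -0.35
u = y + x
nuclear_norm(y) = 2.52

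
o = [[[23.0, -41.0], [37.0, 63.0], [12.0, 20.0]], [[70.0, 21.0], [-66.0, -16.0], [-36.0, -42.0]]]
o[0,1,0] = 37.0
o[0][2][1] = 20.0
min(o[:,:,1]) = -42.0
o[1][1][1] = -16.0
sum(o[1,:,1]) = -37.0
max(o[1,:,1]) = 21.0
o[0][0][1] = -41.0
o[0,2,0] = 12.0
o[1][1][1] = -16.0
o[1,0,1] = 21.0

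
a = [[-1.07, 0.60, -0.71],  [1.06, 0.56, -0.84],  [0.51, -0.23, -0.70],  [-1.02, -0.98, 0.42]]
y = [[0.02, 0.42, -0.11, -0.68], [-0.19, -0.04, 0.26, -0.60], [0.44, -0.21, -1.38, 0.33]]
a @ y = [[-0.45, -0.32, 1.25, 0.13], [-0.45, 0.6, 1.19, -1.33], [-0.25, 0.37, 0.85, -0.44], [0.35, -0.48, -0.72, 1.42]]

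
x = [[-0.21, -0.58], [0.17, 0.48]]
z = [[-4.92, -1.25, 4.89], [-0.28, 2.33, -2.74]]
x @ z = [[1.20, -1.09, 0.56],[-0.97, 0.91, -0.48]]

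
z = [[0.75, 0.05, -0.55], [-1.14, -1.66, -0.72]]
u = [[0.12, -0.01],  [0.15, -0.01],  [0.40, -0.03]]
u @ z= [[0.1, 0.02, -0.06], [0.12, 0.02, -0.08], [0.33, 0.07, -0.20]]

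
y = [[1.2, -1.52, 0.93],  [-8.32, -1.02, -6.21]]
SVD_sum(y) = [[1.12, 0.11, 0.83],[-8.33, -0.80, -6.22]] + [[0.08, -1.63, 0.1],[0.01, -0.22, 0.01]]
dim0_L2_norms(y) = [8.41, 1.83, 6.28]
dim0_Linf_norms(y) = [8.32, 1.52, 6.21]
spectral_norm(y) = 10.52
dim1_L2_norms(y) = [2.15, 10.43]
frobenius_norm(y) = 10.65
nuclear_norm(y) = 12.17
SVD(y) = [[-0.13, 0.99], [0.99, 0.13]] @ diag([10.522808543867345, 1.6470277317374973]) @ [[-0.8, -0.08, -0.6], [0.05, -1.00, 0.06]]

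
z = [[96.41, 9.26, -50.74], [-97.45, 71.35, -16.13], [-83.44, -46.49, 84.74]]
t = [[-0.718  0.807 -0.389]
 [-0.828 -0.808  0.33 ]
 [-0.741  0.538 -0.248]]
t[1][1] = -0.808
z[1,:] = [-97.45, 71.35, -16.13]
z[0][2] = -50.74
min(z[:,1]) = -46.49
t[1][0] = -0.828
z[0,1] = 9.26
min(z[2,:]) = -83.44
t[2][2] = -0.248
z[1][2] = -16.13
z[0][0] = 96.41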